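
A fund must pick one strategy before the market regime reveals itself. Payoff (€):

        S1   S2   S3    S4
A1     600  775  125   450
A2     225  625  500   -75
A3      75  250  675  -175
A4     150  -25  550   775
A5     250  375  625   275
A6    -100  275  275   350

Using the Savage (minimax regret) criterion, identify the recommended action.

Column bests: S1=600, S2=775, S3=675, S4=775.
A1 regrets: 0, 0, 550, 325 → max 550
A2 regrets: 375, 150, 175, 850 → max 850
A3 regrets: 525, 525, 0, 950 → max 950
A4 regrets: 450, 800, 125, 0 → max 800
A5 regrets: 350, 400, 50, 500 → max 500
A6 regrets: 700, 500, 400, 425 → max 700
Smallest max regret = 500 → A5.

A5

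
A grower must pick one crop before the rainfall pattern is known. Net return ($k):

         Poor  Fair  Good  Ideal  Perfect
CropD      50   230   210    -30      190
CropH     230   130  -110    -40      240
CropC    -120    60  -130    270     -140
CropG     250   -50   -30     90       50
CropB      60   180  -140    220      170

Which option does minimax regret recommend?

CropG

Column bests: Poor=250, Fair=230, Good=210, Ideal=270, Perfect=240.
CropD regrets: 200, 0, 0, 300, 50 → max 300
CropH regrets: 20, 100, 320, 310, 0 → max 320
CropC regrets: 370, 170, 340, 0, 380 → max 380
CropG regrets: 0, 280, 240, 180, 190 → max 280
CropB regrets: 190, 50, 350, 50, 70 → max 350
Smallest max regret = 280 → CropG.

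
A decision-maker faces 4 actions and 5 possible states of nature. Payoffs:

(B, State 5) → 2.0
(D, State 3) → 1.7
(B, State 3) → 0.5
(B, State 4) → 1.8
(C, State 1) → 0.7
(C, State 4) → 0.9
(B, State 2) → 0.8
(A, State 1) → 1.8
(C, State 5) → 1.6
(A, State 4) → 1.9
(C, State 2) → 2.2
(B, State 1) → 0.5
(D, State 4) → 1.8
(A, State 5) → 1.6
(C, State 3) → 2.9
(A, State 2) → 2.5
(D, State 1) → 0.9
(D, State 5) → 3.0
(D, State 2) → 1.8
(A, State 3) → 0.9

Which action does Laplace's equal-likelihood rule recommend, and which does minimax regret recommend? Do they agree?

Row averages: A=1.74, B=1.12, C=1.66, D=1.84
Highest average = 1.84 → D.
Column bests: State 1=1.8, State 2=2.5, State 3=2.9, State 4=1.9, State 5=3.0.
A regrets: 0.0, 0.0, 2.0, 0.0, 1.4 → max 2.0
B regrets: 1.3, 1.7, 2.4, 0.1, 1.0 → max 2.4
C regrets: 1.1, 0.3, 0.0, 1.0, 1.4 → max 1.4
D regrets: 0.9, 0.7, 1.2, 0.1, 0.0 → max 1.2
Smallest max regret = 1.2 → D.

laplace → D; minimax regret → D (agree)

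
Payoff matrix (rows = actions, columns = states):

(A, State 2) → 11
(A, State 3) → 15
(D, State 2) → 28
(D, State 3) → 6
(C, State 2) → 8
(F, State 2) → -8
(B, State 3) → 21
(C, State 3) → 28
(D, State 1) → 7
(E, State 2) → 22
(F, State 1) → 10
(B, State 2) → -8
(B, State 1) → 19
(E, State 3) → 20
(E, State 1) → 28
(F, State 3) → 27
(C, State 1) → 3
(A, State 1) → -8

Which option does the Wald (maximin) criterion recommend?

Row minima: A=-8, B=-8, C=3, D=6, E=20, F=-8
Best worst-case = 20 → E.

E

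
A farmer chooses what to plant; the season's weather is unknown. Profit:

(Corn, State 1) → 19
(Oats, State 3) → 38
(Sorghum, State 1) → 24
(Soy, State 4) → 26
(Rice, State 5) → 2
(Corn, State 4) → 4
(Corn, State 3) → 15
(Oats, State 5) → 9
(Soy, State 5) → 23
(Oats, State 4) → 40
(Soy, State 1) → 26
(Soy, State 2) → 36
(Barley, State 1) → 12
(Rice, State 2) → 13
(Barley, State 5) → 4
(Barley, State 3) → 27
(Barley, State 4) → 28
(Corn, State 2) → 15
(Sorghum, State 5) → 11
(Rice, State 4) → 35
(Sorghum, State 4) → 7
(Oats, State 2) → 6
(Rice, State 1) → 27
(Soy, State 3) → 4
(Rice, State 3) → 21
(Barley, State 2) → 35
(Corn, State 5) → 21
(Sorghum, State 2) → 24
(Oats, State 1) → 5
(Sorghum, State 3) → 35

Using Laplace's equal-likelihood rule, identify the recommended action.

Row averages: Oats=19.6, Corn=14.8, Rice=19.6, Soy=23, Sorghum=20.2, Barley=21.2
Highest average = 23 → Soy.

Soy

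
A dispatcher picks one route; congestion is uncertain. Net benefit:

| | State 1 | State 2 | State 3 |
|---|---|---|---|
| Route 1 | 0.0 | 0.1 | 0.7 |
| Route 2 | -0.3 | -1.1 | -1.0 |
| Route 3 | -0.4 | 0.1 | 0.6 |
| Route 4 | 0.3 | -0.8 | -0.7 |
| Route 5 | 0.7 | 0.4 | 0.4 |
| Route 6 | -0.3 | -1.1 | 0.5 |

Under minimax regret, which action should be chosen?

Route 5

Column bests: State 1=0.7, State 2=0.4, State 3=0.7.
Route 1 regrets: 0.7, 0.3, 0.0 → max 0.7
Route 2 regrets: 1.0, 1.5, 1.7 → max 1.7
Route 3 regrets: 1.1, 0.3, 0.1 → max 1.1
Route 4 regrets: 0.4, 1.2, 1.4 → max 1.4
Route 5 regrets: 0.0, 0.0, 0.3 → max 0.3
Route 6 regrets: 1.0, 1.5, 0.2 → max 1.5
Smallest max regret = 0.3 → Route 5.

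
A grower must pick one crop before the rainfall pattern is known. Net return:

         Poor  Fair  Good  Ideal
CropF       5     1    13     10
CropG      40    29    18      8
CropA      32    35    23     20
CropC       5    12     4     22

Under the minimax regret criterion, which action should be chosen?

CropA

Column bests: Poor=40, Fair=35, Good=23, Ideal=22.
CropF regrets: 35, 34, 10, 12 → max 35
CropG regrets: 0, 6, 5, 14 → max 14
CropA regrets: 8, 0, 0, 2 → max 8
CropC regrets: 35, 23, 19, 0 → max 35
Smallest max regret = 8 → CropA.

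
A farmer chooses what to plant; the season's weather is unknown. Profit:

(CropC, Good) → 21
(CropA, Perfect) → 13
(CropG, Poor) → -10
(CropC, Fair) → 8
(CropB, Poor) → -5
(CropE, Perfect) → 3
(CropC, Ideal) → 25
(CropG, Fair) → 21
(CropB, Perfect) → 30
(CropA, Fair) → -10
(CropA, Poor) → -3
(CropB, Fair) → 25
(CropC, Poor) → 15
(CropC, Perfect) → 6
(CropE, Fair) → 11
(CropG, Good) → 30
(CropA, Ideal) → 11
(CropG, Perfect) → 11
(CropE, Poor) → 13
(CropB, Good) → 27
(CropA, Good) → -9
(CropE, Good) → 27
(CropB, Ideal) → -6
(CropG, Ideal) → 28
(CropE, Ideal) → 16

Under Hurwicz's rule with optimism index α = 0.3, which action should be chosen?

CropG: 0.3·30 + 0.7·(-10) = 2
CropB: 0.3·30 + 0.7·(-6) = 4.8
CropA: 0.3·13 + 0.7·(-10) = -3.1
CropE: 0.3·27 + 0.7·3 = 10.2
CropC: 0.3·25 + 0.7·6 = 11.7
Highest Hurwicz score = 11.7 → CropC.

CropC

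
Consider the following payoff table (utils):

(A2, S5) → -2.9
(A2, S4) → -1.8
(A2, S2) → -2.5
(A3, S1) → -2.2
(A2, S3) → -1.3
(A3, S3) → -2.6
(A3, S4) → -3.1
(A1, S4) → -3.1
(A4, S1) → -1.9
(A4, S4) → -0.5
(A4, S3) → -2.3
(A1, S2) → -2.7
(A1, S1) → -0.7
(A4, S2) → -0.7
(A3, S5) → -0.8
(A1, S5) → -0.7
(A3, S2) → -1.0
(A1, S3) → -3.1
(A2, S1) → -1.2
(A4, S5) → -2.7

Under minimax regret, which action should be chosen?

Column bests: S1=-0.7, S2=-0.7, S3=-1.3, S4=-0.5, S5=-0.7.
A1 regrets: 0.0, 2.0, 1.8, 2.6, 0.0 → max 2.6
A2 regrets: 0.5, 1.8, 0.0, 1.3, 2.2 → max 2.2
A3 regrets: 1.5, 0.3, 1.3, 2.6, 0.1 → max 2.6
A4 regrets: 1.2, 0.0, 1.0, 0.0, 2.0 → max 2.0
Smallest max regret = 2.0 → A4.

A4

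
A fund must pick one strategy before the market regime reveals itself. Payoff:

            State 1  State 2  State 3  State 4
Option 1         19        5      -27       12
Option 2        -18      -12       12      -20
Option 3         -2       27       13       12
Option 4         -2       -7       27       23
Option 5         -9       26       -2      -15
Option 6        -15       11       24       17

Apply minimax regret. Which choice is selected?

Option 3

Column bests: State 1=19, State 2=27, State 3=27, State 4=23.
Option 1 regrets: 0, 22, 54, 11 → max 54
Option 2 regrets: 37, 39, 15, 43 → max 43
Option 3 regrets: 21, 0, 14, 11 → max 21
Option 4 regrets: 21, 34, 0, 0 → max 34
Option 5 regrets: 28, 1, 29, 38 → max 38
Option 6 regrets: 34, 16, 3, 6 → max 34
Smallest max regret = 21 → Option 3.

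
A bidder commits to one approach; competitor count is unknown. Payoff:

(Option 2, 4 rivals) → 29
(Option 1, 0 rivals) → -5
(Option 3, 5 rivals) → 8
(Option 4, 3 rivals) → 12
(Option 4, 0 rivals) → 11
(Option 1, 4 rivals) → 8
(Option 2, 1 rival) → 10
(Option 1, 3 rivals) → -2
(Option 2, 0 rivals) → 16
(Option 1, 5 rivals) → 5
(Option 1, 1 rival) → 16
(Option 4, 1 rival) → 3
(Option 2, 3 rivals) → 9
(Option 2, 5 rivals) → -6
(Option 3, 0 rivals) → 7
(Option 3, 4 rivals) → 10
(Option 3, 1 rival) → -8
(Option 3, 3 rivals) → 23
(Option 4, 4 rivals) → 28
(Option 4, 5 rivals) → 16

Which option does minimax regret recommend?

Option 4

Column bests: 0 rivals=16, 1 rival=16, 3 rivals=23, 4 rivals=29, 5 rivals=16.
Option 1 regrets: 21, 0, 25, 21, 11 → max 25
Option 2 regrets: 0, 6, 14, 0, 22 → max 22
Option 3 regrets: 9, 24, 0, 19, 8 → max 24
Option 4 regrets: 5, 13, 11, 1, 0 → max 13
Smallest max regret = 13 → Option 4.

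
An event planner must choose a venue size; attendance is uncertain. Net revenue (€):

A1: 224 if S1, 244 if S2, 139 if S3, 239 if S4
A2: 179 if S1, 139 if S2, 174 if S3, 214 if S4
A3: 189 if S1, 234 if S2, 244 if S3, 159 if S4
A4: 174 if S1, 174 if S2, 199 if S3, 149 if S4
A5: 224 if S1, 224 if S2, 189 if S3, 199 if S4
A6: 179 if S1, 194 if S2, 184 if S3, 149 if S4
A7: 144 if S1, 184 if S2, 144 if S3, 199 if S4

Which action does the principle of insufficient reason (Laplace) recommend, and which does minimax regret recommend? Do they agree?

Row averages: A1=211.5, A2=176.5, A3=206.5, A4=174, A5=209, A6=176.5, A7=167.75
Highest average = 211.5 → A1.
Column bests: S1=224, S2=244, S3=244, S4=239.
A1 regrets: 0, 0, 105, 0 → max 105
A2 regrets: 45, 105, 70, 25 → max 105
A3 regrets: 35, 10, 0, 80 → max 80
A4 regrets: 50, 70, 45, 90 → max 90
A5 regrets: 0, 20, 55, 40 → max 55
A6 regrets: 45, 50, 60, 90 → max 90
A7 regrets: 80, 60, 100, 40 → max 100
Smallest max regret = 55 → A5.

laplace → A1; minimax regret → A5 (disagree)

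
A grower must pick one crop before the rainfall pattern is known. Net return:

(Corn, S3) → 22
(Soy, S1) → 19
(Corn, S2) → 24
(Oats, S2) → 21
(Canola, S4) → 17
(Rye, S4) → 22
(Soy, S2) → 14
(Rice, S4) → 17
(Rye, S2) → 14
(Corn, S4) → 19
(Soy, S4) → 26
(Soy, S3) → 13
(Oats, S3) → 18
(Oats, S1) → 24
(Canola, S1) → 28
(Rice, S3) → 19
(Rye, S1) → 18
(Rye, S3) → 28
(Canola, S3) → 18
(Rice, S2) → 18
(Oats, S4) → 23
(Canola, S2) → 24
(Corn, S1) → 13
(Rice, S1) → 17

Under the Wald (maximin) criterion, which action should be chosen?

Row minima: Oats=18, Rice=17, Soy=13, Rye=14, Corn=13, Canola=17
Best worst-case = 18 → Oats.

Oats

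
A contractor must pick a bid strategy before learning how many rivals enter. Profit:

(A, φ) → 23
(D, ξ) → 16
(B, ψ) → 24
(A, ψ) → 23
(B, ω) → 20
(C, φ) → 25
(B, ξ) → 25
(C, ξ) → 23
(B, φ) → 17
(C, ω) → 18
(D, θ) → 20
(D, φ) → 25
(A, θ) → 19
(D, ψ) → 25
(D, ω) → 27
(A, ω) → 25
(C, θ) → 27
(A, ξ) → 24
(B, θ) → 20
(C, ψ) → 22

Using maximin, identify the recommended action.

Row minima: A=19, B=17, C=18, D=16
Best worst-case = 19 → A.

A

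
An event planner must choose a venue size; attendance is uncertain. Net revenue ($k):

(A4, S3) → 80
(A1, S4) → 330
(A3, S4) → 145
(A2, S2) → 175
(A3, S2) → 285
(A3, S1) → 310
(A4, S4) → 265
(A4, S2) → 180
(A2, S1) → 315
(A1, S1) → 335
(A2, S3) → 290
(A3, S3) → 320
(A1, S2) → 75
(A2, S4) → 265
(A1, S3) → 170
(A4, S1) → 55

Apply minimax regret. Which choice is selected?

Column bests: S1=335, S2=285, S3=320, S4=330.
A1 regrets: 0, 210, 150, 0 → max 210
A2 regrets: 20, 110, 30, 65 → max 110
A3 regrets: 25, 0, 0, 185 → max 185
A4 regrets: 280, 105, 240, 65 → max 280
Smallest max regret = 110 → A2.

A2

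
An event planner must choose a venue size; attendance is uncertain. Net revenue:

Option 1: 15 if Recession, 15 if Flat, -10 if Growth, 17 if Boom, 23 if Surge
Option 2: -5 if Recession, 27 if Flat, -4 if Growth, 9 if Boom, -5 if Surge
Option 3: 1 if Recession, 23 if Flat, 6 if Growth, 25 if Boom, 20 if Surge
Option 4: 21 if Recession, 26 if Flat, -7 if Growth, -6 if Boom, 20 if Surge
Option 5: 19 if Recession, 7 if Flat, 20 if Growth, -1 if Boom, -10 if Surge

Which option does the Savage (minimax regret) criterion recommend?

Column bests: Recession=21, Flat=27, Growth=20, Boom=25, Surge=23.
Option 1 regrets: 6, 12, 30, 8, 0 → max 30
Option 2 regrets: 26, 0, 24, 16, 28 → max 28
Option 3 regrets: 20, 4, 14, 0, 3 → max 20
Option 4 regrets: 0, 1, 27, 31, 3 → max 31
Option 5 regrets: 2, 20, 0, 26, 33 → max 33
Smallest max regret = 20 → Option 3.

Option 3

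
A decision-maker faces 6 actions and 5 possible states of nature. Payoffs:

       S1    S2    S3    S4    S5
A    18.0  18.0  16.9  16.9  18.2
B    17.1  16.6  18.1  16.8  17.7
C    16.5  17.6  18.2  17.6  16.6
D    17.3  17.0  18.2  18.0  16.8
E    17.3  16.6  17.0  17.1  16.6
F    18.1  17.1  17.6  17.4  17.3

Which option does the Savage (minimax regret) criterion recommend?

F

Column bests: S1=18.1, S2=18.0, S3=18.2, S4=18.0, S5=18.2.
A regrets: 0.1, 0.0, 1.3, 1.1, 0.0 → max 1.3
B regrets: 1.0, 1.4, 0.1, 1.2, 0.5 → max 1.4
C regrets: 1.6, 0.4, 0.0, 0.4, 1.6 → max 1.6
D regrets: 0.8, 1.0, 0.0, 0.0, 1.4 → max 1.4
E regrets: 0.8, 1.4, 1.2, 0.9, 1.6 → max 1.6
F regrets: 0.0, 0.9, 0.6, 0.6, 0.9 → max 0.9
Smallest max regret = 0.9 → F.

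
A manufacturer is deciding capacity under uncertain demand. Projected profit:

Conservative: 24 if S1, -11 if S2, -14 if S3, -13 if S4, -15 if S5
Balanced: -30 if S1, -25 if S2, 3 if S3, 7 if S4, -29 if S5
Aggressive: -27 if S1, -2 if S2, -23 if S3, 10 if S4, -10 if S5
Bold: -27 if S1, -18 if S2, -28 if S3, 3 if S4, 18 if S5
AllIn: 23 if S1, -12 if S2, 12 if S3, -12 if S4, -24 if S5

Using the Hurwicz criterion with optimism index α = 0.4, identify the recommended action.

Conservative

Conservative: 0.4·24 + 0.6·(-15) = 0.6
Balanced: 0.4·7 + 0.6·(-30) = -15.2
Aggressive: 0.4·10 + 0.6·(-27) = -12.2
Bold: 0.4·18 + 0.6·(-28) = -9.6
AllIn: 0.4·23 + 0.6·(-24) = -5.2
Highest Hurwicz score = 0.6 → Conservative.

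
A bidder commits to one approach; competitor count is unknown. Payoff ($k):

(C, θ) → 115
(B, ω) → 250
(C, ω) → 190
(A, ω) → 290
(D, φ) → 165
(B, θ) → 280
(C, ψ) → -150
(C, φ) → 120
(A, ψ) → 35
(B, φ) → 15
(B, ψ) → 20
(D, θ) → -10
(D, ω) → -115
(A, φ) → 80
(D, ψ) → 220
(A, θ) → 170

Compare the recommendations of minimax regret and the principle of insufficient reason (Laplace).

minimax regret → A; laplace → A (agree)

Column bests: θ=280, φ=165, ψ=220, ω=290.
A regrets: 110, 85, 185, 0 → max 185
B regrets: 0, 150, 200, 40 → max 200
C regrets: 165, 45, 370, 100 → max 370
D regrets: 290, 0, 0, 405 → max 405
Smallest max regret = 185 → A.
Row averages: A=143.75, B=141.25, C=68.75, D=65
Highest average = 143.75 → A.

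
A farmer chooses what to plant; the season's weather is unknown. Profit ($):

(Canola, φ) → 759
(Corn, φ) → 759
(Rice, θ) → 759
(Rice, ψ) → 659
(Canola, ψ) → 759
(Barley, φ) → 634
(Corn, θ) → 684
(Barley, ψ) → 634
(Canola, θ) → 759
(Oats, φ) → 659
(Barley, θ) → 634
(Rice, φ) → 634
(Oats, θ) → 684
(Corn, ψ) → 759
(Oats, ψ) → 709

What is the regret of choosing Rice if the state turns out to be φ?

125

Best payoff under φ is 759.
Regret = 759 − 634 = 125.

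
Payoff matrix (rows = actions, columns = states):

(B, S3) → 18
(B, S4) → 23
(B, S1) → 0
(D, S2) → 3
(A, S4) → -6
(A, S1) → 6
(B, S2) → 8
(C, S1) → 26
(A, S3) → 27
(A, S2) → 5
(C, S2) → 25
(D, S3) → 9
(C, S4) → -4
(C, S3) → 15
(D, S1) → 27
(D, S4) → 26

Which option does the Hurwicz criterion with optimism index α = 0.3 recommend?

D

A: 0.3·27 + 0.7·(-6) = 3.9
B: 0.3·23 + 0.7·0 = 6.9
C: 0.3·26 + 0.7·(-4) = 5
D: 0.3·27 + 0.7·3 = 10.2
Highest Hurwicz score = 10.2 → D.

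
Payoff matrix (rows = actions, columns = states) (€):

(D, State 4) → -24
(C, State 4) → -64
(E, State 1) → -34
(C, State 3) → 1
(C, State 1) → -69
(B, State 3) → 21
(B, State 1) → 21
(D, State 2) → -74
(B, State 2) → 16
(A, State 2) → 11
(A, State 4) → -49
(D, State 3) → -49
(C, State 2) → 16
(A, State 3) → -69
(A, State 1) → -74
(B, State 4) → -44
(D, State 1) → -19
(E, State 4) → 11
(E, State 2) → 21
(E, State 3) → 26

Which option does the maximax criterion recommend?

Row maxima: A=11, B=21, C=16, D=-19, E=26
Best best-case = 26 → E.

E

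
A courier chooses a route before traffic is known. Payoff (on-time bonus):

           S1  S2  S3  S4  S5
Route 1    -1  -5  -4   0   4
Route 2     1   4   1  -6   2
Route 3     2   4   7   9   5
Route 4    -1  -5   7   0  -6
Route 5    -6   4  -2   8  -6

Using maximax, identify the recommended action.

Row maxima: Route 1=4, Route 2=4, Route 3=9, Route 4=7, Route 5=8
Best best-case = 9 → Route 3.

Route 3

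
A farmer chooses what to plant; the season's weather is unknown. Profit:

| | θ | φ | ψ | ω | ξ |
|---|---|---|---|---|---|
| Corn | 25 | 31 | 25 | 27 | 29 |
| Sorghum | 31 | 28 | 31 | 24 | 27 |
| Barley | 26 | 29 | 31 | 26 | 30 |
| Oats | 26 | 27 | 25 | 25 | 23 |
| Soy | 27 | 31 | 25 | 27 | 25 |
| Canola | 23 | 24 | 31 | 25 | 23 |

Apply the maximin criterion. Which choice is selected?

Barley

Row minima: Corn=25, Sorghum=24, Barley=26, Oats=23, Soy=25, Canola=23
Best worst-case = 26 → Barley.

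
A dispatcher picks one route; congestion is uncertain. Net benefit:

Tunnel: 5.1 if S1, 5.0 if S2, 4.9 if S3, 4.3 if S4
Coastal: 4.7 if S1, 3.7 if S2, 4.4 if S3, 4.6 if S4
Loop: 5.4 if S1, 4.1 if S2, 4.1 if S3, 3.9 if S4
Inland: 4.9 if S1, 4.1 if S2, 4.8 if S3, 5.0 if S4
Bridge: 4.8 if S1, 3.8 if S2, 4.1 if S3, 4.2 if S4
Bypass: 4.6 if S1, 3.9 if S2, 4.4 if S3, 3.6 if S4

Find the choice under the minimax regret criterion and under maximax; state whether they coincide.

Column bests: S1=5.4, S2=5.0, S3=4.9, S4=5.0.
Tunnel regrets: 0.3, 0.0, 0.0, 0.7 → max 0.7
Coastal regrets: 0.7, 1.3, 0.5, 0.4 → max 1.3
Loop regrets: 0.0, 0.9, 0.8, 1.1 → max 1.1
Inland regrets: 0.5, 0.9, 0.1, 0.0 → max 0.9
Bridge regrets: 0.6, 1.2, 0.8, 0.8 → max 1.2
Bypass regrets: 0.8, 1.1, 0.5, 1.4 → max 1.4
Smallest max regret = 0.7 → Tunnel.
Row maxima: Tunnel=5.1, Coastal=4.7, Loop=5.4, Inland=5.0, Bridge=4.8, Bypass=4.6
Best best-case = 5.4 → Loop.

minimax regret → Tunnel; maximax → Loop (disagree)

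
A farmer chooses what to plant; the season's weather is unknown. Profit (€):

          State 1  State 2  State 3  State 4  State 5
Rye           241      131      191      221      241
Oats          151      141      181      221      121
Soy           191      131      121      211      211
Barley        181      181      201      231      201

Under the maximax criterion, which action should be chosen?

Rye

Row maxima: Rye=241, Oats=221, Soy=211, Barley=231
Best best-case = 241 → Rye.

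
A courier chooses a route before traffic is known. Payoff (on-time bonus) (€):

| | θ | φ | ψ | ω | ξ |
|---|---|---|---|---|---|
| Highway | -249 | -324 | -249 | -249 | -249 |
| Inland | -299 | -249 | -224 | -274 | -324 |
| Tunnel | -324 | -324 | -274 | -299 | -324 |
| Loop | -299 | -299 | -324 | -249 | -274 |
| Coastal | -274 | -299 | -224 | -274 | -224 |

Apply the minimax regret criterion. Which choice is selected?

Coastal

Column bests: θ=-249, φ=-249, ψ=-224, ω=-249, ξ=-224.
Highway regrets: 0, 75, 25, 0, 25 → max 75
Inland regrets: 50, 0, 0, 25, 100 → max 100
Tunnel regrets: 75, 75, 50, 50, 100 → max 100
Loop regrets: 50, 50, 100, 0, 50 → max 100
Coastal regrets: 25, 50, 0, 25, 0 → max 50
Smallest max regret = 50 → Coastal.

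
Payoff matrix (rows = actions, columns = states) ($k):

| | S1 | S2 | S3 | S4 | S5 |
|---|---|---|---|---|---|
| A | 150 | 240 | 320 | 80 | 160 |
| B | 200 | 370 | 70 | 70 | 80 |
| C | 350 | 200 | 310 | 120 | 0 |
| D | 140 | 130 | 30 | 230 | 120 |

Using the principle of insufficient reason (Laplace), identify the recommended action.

Row averages: A=190, B=158, C=196, D=130
Highest average = 196 → C.

C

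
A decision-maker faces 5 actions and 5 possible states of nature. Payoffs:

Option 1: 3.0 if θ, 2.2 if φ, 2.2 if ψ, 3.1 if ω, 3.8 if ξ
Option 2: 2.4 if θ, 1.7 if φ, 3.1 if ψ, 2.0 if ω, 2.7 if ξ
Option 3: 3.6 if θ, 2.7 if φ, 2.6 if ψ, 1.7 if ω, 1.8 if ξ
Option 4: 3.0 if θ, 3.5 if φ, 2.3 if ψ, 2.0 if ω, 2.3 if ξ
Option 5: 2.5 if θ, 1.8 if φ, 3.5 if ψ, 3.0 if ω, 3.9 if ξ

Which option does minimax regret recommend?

Column bests: θ=3.6, φ=3.5, ψ=3.5, ω=3.1, ξ=3.9.
Option 1 regrets: 0.6, 1.3, 1.3, 0.0, 0.1 → max 1.3
Option 2 regrets: 1.2, 1.8, 0.4, 1.1, 1.2 → max 1.8
Option 3 regrets: 0.0, 0.8, 0.9, 1.4, 2.1 → max 2.1
Option 4 regrets: 0.6, 0.0, 1.2, 1.1, 1.6 → max 1.6
Option 5 regrets: 1.1, 1.7, 0.0, 0.1, 0.0 → max 1.7
Smallest max regret = 1.3 → Option 1.

Option 1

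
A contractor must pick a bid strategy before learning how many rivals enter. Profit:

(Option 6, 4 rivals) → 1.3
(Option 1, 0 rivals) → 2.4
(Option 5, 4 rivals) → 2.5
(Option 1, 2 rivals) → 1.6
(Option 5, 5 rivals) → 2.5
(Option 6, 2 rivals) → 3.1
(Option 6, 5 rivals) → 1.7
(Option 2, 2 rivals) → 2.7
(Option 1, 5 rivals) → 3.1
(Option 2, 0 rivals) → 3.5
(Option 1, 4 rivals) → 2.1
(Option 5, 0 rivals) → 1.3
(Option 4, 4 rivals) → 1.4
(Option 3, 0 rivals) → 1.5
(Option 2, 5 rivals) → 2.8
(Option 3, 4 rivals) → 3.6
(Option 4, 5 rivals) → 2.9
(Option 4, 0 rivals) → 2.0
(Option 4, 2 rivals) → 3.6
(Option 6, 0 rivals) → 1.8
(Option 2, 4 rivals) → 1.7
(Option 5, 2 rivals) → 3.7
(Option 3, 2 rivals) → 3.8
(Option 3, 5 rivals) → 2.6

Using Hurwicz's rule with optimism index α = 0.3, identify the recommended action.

Option 2

Option 1: 0.3·3.1 + 0.7·1.6 = 2.05
Option 2: 0.3·3.5 + 0.7·1.7 = 2.24
Option 3: 0.3·3.8 + 0.7·1.5 = 2.19
Option 4: 0.3·3.6 + 0.7·1.4 = 2.06
Option 5: 0.3·3.7 + 0.7·1.3 = 2.02
Option 6: 0.3·3.1 + 0.7·1.3 = 1.84
Highest Hurwicz score = 2.24 → Option 2.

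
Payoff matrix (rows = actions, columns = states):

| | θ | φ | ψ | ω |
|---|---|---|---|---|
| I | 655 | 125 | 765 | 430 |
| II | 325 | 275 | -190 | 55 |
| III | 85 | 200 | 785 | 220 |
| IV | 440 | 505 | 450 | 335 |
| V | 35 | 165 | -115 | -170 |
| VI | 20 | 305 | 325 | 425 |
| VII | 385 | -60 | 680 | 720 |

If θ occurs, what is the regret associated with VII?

Best payoff under θ is 655.
Regret = 655 − 385 = 270.

270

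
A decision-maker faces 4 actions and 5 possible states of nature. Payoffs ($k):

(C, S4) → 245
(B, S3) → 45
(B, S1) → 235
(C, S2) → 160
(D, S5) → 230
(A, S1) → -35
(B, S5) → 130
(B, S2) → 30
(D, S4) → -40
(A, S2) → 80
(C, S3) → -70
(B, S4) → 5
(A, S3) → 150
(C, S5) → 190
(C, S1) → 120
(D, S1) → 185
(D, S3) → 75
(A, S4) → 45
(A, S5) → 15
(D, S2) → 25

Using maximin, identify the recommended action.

Row minima: A=-35, B=5, C=-70, D=-40
Best worst-case = 5 → B.

B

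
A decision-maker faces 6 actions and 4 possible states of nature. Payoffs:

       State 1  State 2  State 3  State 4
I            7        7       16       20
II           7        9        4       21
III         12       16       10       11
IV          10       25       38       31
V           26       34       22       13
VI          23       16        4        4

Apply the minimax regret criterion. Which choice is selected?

IV

Column bests: State 1=26, State 2=34, State 3=38, State 4=31.
I regrets: 19, 27, 22, 11 → max 27
II regrets: 19, 25, 34, 10 → max 34
III regrets: 14, 18, 28, 20 → max 28
IV regrets: 16, 9, 0, 0 → max 16
V regrets: 0, 0, 16, 18 → max 18
VI regrets: 3, 18, 34, 27 → max 34
Smallest max regret = 16 → IV.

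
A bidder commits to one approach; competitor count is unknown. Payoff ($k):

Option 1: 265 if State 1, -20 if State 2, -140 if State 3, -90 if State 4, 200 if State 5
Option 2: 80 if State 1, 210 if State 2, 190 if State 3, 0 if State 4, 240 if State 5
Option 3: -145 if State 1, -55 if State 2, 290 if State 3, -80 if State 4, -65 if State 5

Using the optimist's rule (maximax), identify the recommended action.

Row maxima: Option 1=265, Option 2=240, Option 3=290
Best best-case = 290 → Option 3.

Option 3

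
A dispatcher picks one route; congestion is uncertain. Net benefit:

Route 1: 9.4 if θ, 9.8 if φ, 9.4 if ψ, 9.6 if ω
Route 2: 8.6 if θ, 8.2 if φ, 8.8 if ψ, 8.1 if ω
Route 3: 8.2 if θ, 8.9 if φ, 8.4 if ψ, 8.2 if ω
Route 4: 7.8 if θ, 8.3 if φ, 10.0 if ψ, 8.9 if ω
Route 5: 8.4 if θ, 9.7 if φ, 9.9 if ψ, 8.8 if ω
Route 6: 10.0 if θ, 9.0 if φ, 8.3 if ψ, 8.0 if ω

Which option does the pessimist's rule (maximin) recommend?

Route 1

Row minima: Route 1=9.4, Route 2=8.1, Route 3=8.2, Route 4=7.8, Route 5=8.4, Route 6=8.0
Best worst-case = 9.4 → Route 1.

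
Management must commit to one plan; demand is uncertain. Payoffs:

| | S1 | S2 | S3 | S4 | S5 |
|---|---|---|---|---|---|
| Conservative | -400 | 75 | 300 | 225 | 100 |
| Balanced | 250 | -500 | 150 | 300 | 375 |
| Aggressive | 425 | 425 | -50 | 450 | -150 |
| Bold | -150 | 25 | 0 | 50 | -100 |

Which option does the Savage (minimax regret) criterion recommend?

Column bests: S1=425, S2=425, S3=300, S4=450, S5=375.
Conservative regrets: 825, 350, 0, 225, 275 → max 825
Balanced regrets: 175, 925, 150, 150, 0 → max 925
Aggressive regrets: 0, 0, 350, 0, 525 → max 525
Bold regrets: 575, 400, 300, 400, 475 → max 575
Smallest max regret = 525 → Aggressive.

Aggressive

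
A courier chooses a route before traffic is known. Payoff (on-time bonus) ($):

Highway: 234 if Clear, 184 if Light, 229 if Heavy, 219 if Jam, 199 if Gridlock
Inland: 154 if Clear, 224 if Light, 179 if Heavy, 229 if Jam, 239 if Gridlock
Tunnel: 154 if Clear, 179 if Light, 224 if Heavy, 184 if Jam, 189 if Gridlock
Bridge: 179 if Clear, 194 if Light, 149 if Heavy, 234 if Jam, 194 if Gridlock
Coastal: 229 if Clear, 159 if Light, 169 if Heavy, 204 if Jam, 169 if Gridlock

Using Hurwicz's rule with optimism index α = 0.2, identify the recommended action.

Highway

Highway: 0.2·234 + 0.8·184 = 194
Inland: 0.2·239 + 0.8·154 = 171
Tunnel: 0.2·224 + 0.8·154 = 168
Bridge: 0.2·234 + 0.8·149 = 166
Coastal: 0.2·229 + 0.8·159 = 173
Highest Hurwicz score = 194 → Highway.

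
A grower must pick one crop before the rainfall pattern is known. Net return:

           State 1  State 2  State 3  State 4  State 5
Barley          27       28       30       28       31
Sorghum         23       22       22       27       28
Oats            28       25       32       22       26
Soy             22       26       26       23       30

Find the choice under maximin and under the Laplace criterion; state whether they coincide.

maximin → Barley; laplace → Barley (agree)

Row minima: Barley=27, Sorghum=22, Oats=22, Soy=22
Best worst-case = 27 → Barley.
Row averages: Barley=28.8, Sorghum=24.4, Oats=26.6, Soy=25.4
Highest average = 28.8 → Barley.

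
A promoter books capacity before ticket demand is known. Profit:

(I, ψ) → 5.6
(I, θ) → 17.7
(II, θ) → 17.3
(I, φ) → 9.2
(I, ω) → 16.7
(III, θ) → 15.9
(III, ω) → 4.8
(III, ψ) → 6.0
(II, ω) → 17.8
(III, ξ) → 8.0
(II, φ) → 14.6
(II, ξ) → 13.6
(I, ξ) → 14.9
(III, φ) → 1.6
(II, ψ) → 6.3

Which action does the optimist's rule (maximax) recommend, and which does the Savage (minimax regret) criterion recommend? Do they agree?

maximax → II; minimax regret → II (agree)

Row maxima: I=17.7, II=17.8, III=15.9
Best best-case = 17.8 → II.
Column bests: θ=17.7, φ=14.6, ψ=6.3, ω=17.8, ξ=14.9.
I regrets: 0.0, 5.4, 0.7, 1.1, 0.0 → max 5.4
II regrets: 0.4, 0.0, 0.0, 0.0, 1.3 → max 1.3
III regrets: 1.8, 13.0, 0.3, 13.0, 6.9 → max 13.0
Smallest max regret = 1.3 → II.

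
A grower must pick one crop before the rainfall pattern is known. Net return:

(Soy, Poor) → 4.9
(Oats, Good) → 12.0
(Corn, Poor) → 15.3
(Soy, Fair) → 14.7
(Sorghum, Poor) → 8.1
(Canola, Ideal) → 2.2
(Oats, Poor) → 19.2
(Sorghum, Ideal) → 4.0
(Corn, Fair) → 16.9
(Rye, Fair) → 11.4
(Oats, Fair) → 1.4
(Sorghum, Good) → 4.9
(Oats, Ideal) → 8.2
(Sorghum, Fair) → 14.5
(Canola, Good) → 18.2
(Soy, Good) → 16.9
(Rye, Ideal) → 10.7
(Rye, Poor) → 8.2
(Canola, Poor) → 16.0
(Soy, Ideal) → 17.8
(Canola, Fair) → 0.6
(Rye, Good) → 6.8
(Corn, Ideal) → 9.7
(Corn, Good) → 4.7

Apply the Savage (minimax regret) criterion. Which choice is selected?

Rye

Column bests: Poor=19.2, Fair=16.9, Good=18.2, Ideal=17.8.
Corn regrets: 3.9, 0.0, 13.5, 8.1 → max 13.5
Rye regrets: 11.0, 5.5, 11.4, 7.1 → max 11.4
Sorghum regrets: 11.1, 2.4, 13.3, 13.8 → max 13.8
Canola regrets: 3.2, 16.3, 0.0, 15.6 → max 16.3
Soy regrets: 14.3, 2.2, 1.3, 0.0 → max 14.3
Oats regrets: 0.0, 15.5, 6.2, 9.6 → max 15.5
Smallest max regret = 11.4 → Rye.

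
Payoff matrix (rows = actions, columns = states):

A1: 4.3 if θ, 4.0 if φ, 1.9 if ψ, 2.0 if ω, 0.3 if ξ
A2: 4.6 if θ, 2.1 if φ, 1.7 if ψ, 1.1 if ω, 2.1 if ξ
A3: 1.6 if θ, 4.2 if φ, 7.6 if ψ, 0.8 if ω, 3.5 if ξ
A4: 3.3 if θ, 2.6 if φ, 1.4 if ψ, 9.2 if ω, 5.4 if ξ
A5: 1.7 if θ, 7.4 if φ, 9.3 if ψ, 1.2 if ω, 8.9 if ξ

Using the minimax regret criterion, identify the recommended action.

A4

Column bests: θ=4.6, φ=7.4, ψ=9.3, ω=9.2, ξ=8.9.
A1 regrets: 0.3, 3.4, 7.4, 7.2, 8.6 → max 8.6
A2 regrets: 0.0, 5.3, 7.6, 8.1, 6.8 → max 8.1
A3 regrets: 3.0, 3.2, 1.7, 8.4, 5.4 → max 8.4
A4 regrets: 1.3, 4.8, 7.9, 0.0, 3.5 → max 7.9
A5 regrets: 2.9, 0.0, 0.0, 8.0, 0.0 → max 8.0
Smallest max regret = 7.9 → A4.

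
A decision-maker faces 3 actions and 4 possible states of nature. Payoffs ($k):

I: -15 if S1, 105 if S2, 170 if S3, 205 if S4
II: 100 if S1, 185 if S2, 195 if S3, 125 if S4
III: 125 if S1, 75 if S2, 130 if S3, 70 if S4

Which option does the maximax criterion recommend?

Row maxima: I=205, II=195, III=130
Best best-case = 205 → I.

I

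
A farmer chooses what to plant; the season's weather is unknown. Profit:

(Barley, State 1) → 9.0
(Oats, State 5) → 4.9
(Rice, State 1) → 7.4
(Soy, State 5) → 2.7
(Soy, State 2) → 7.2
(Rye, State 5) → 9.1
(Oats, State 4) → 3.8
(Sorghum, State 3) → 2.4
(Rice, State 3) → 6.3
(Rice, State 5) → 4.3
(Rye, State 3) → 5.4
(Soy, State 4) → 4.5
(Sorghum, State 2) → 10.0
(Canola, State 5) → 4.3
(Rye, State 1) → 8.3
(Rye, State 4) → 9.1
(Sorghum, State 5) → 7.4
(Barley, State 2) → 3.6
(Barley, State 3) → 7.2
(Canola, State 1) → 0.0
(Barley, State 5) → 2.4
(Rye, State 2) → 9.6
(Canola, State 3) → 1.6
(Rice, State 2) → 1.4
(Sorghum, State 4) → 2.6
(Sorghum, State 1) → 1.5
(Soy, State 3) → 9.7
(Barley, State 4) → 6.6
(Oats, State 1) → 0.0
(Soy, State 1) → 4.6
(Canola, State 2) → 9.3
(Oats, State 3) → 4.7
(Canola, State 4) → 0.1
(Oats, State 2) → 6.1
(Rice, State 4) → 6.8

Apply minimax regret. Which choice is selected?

Rye

Column bests: State 1=9.0, State 2=10.0, State 3=9.7, State 4=9.1, State 5=9.1.
Barley regrets: 0.0, 6.4, 2.5, 2.5, 6.7 → max 6.7
Oats regrets: 9.0, 3.9, 5.0, 5.3, 4.2 → max 9.0
Canola regrets: 9.0, 0.7, 8.1, 9.0, 4.8 → max 9.0
Rye regrets: 0.7, 0.4, 4.3, 0.0, 0.0 → max 4.3
Rice regrets: 1.6, 8.6, 3.4, 2.3, 4.8 → max 8.6
Soy regrets: 4.4, 2.8, 0.0, 4.6, 6.4 → max 6.4
Sorghum regrets: 7.5, 0.0, 7.3, 6.5, 1.7 → max 7.5
Smallest max regret = 4.3 → Rye.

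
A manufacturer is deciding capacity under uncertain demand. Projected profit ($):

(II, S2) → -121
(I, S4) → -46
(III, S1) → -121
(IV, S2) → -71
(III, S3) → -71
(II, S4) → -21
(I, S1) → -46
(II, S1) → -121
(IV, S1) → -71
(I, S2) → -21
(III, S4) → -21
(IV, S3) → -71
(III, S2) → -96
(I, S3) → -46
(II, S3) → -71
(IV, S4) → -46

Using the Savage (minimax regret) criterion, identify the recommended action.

Column bests: S1=-46, S2=-21, S3=-46, S4=-21.
I regrets: 0, 0, 0, 25 → max 25
II regrets: 75, 100, 25, 0 → max 100
III regrets: 75, 75, 25, 0 → max 75
IV regrets: 25, 50, 25, 25 → max 50
Smallest max regret = 25 → I.

I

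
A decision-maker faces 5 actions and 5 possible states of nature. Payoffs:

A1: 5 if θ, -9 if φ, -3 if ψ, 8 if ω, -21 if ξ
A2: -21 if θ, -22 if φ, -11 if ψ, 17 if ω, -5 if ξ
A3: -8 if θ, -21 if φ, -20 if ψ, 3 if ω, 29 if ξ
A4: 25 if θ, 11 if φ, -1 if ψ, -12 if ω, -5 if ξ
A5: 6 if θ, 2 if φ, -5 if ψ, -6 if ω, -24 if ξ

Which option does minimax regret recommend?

Column bests: θ=25, φ=11, ψ=-1, ω=17, ξ=29.
A1 regrets: 20, 20, 2, 9, 50 → max 50
A2 regrets: 46, 33, 10, 0, 34 → max 46
A3 regrets: 33, 32, 19, 14, 0 → max 33
A4 regrets: 0, 0, 0, 29, 34 → max 34
A5 regrets: 19, 9, 4, 23, 53 → max 53
Smallest max regret = 33 → A3.

A3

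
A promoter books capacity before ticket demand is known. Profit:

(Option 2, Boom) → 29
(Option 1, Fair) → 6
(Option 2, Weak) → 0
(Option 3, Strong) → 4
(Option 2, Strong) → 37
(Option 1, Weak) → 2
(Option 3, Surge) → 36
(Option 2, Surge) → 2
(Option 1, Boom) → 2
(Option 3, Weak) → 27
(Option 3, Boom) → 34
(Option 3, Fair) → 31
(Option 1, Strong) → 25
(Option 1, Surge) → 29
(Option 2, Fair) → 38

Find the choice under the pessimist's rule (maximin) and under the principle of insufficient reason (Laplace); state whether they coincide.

Row minima: Option 1=2, Option 2=0, Option 3=4
Best worst-case = 4 → Option 3.
Row averages: Option 1=12.8, Option 2=21.2, Option 3=26.4
Highest average = 26.4 → Option 3.

maximin → Option 3; laplace → Option 3 (agree)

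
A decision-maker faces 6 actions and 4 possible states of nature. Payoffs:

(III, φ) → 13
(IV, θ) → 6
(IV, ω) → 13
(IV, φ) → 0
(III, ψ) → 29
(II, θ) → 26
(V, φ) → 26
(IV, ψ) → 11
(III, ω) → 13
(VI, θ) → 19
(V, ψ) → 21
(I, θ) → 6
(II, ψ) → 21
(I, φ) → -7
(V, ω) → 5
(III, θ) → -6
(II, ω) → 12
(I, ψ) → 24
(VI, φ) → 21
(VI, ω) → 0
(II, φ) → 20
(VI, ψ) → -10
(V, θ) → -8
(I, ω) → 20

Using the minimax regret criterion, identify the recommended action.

Column bests: θ=26, φ=26, ψ=29, ω=20.
I regrets: 20, 33, 5, 0 → max 33
II regrets: 0, 6, 8, 8 → max 8
III regrets: 32, 13, 0, 7 → max 32
IV regrets: 20, 26, 18, 7 → max 26
V regrets: 34, 0, 8, 15 → max 34
VI regrets: 7, 5, 39, 20 → max 39
Smallest max regret = 8 → II.

II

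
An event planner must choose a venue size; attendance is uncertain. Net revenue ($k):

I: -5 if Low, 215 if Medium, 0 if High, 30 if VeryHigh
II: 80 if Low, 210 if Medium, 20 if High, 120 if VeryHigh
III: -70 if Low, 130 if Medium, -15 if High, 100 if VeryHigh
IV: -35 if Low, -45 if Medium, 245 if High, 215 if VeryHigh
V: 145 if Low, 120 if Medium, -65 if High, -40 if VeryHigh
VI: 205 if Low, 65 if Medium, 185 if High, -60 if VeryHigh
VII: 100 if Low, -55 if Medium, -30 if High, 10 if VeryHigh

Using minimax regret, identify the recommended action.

Column bests: Low=205, Medium=215, High=245, VeryHigh=215.
I regrets: 210, 0, 245, 185 → max 245
II regrets: 125, 5, 225, 95 → max 225
III regrets: 275, 85, 260, 115 → max 275
IV regrets: 240, 260, 0, 0 → max 260
V regrets: 60, 95, 310, 255 → max 310
VI regrets: 0, 150, 60, 275 → max 275
VII regrets: 105, 270, 275, 205 → max 275
Smallest max regret = 225 → II.

II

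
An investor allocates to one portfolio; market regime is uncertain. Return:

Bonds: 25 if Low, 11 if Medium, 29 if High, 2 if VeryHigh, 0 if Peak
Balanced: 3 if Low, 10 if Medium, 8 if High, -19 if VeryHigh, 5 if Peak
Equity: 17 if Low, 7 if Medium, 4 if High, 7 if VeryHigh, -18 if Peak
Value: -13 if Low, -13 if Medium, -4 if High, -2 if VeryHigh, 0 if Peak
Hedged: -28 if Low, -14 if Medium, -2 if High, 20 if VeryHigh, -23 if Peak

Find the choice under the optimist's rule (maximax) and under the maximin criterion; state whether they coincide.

Row maxima: Bonds=29, Balanced=10, Equity=17, Value=0, Hedged=20
Best best-case = 29 → Bonds.
Row minima: Bonds=0, Balanced=-19, Equity=-18, Value=-13, Hedged=-28
Best worst-case = 0 → Bonds.

maximax → Bonds; maximin → Bonds (agree)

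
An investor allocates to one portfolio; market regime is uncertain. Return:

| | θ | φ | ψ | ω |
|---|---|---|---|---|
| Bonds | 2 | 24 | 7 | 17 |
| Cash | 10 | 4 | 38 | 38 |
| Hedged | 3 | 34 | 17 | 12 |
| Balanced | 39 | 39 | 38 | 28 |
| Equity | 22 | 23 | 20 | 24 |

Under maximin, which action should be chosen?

Balanced

Row minima: Bonds=2, Cash=4, Hedged=3, Balanced=28, Equity=20
Best worst-case = 28 → Balanced.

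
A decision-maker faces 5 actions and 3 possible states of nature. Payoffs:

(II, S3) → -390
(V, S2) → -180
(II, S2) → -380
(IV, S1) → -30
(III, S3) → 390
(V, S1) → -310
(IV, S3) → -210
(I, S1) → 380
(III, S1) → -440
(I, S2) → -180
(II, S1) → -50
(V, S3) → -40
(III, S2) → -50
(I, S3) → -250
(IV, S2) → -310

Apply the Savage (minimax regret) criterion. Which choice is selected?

Column bests: S1=380, S2=-50, S3=390.
I regrets: 0, 130, 640 → max 640
II regrets: 430, 330, 780 → max 780
III regrets: 820, 0, 0 → max 820
IV regrets: 410, 260, 600 → max 600
V regrets: 690, 130, 430 → max 690
Smallest max regret = 600 → IV.

IV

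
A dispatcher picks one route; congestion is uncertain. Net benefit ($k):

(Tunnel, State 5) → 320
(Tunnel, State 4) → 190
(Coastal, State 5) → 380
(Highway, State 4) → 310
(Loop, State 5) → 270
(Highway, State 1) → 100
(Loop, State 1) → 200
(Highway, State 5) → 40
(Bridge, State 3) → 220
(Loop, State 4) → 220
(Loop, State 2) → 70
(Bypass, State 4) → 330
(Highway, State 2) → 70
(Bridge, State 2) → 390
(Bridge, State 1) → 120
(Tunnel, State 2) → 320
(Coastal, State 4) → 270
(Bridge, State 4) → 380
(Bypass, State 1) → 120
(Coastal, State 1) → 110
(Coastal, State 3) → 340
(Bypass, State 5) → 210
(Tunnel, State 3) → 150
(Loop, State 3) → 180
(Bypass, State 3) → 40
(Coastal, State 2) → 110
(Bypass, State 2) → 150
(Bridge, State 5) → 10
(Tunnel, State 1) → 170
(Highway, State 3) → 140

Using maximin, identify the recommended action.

Tunnel

Row minima: Tunnel=150, Highway=40, Coastal=110, Bypass=40, Loop=70, Bridge=10
Best worst-case = 150 → Tunnel.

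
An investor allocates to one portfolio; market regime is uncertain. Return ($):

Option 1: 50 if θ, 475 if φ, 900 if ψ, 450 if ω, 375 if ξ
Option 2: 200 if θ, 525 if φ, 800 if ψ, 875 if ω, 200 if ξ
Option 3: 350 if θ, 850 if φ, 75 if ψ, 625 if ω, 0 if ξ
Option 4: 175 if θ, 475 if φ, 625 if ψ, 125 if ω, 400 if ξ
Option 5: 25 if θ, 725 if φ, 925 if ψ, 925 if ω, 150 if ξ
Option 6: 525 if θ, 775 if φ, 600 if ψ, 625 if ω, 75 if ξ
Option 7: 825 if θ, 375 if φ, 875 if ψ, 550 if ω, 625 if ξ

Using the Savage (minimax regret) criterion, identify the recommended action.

Option 7

Column bests: θ=825, φ=850, ψ=925, ω=925, ξ=625.
Option 1 regrets: 775, 375, 25, 475, 250 → max 775
Option 2 regrets: 625, 325, 125, 50, 425 → max 625
Option 3 regrets: 475, 0, 850, 300, 625 → max 850
Option 4 regrets: 650, 375, 300, 800, 225 → max 800
Option 5 regrets: 800, 125, 0, 0, 475 → max 800
Option 6 regrets: 300, 75, 325, 300, 550 → max 550
Option 7 regrets: 0, 475, 50, 375, 0 → max 475
Smallest max regret = 475 → Option 7.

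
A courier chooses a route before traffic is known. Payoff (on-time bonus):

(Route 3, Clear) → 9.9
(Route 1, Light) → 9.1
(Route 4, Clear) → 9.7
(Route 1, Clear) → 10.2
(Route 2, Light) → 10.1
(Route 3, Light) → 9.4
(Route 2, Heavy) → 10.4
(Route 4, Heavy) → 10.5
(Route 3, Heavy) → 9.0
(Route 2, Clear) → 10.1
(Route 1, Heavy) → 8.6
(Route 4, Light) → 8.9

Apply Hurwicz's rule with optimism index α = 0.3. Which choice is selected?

Route 1: 0.3·10.2 + 0.7·8.6 = 9.08
Route 2: 0.3·10.4 + 0.7·10.1 = 10.19
Route 3: 0.3·9.9 + 0.7·9.0 = 9.27
Route 4: 0.3·10.5 + 0.7·8.9 = 9.38
Highest Hurwicz score = 10.19 → Route 2.

Route 2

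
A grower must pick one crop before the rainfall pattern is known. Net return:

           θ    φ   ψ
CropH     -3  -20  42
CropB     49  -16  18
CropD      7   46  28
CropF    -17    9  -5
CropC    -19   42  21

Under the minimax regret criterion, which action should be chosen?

CropD

Column bests: θ=49, φ=46, ψ=42.
CropH regrets: 52, 66, 0 → max 66
CropB regrets: 0, 62, 24 → max 62
CropD regrets: 42, 0, 14 → max 42
CropF regrets: 66, 37, 47 → max 66
CropC regrets: 68, 4, 21 → max 68
Smallest max regret = 42 → CropD.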